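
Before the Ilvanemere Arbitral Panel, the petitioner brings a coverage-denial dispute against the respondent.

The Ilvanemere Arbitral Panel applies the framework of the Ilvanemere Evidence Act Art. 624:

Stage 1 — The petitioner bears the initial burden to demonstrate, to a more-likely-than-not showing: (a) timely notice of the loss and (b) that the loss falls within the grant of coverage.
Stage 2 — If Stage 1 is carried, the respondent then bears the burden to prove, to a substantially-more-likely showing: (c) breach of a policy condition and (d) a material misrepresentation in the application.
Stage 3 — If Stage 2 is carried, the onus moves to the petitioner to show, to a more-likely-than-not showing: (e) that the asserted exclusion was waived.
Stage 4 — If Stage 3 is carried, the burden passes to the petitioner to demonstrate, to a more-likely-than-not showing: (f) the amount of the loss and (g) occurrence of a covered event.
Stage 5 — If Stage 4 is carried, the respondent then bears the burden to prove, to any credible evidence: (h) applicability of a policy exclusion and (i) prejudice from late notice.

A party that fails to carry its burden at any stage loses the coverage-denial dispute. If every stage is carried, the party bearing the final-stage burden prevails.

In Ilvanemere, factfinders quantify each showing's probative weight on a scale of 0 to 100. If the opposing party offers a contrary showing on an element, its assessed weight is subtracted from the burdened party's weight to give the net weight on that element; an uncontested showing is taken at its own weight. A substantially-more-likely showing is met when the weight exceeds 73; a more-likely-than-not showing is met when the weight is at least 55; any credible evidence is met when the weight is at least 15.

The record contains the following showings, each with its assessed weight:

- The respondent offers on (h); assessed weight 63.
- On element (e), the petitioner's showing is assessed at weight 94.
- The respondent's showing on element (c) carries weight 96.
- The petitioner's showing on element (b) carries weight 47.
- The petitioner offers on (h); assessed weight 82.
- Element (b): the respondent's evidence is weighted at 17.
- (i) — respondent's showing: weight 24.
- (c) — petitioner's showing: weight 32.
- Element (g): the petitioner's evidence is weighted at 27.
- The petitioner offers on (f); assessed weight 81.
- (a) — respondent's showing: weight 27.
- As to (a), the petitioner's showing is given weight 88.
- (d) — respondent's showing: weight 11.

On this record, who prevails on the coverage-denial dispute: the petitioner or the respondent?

Stage 1 (petitioner, a more-likely-than-not showing, weight is at least 55): (a) net 88−27=61 ≥ 55 — meets; (b) net 47−17=30 < 55 — fails.
  The petitioner does not carry Stage 1.
The analysis ends at Stage 1; the respondent prevails.

respondent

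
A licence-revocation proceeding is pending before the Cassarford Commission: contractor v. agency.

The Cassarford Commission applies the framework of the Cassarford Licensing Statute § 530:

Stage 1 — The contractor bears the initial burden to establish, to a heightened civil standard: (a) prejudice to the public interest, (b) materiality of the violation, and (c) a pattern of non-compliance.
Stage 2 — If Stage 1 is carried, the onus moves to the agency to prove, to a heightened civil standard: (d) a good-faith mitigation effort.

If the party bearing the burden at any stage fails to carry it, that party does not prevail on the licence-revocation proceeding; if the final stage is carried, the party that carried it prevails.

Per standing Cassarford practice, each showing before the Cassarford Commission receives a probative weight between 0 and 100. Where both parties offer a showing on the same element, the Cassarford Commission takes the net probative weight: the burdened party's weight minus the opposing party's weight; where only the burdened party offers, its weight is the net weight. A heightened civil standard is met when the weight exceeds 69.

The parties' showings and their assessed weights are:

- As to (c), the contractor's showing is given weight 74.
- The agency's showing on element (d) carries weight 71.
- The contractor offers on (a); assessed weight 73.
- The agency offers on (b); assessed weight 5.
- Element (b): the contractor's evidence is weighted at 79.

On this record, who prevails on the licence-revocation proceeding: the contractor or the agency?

agency

At Stage 1 the contractor must meet a heightened civil standard (weight exceeds 69): on (a) the weight is 73, > 69, so (a) meets the standard; on (b) the weight is 79 less the opposing 5 gives net 74, which does exceed 69, so (b) meets the standard; on (c) the weight is 74, which does exceed 69, so (c) meets the standard.
  Stage 1 is satisfied; the onus moves to the agency.
At Stage 2 the agency must meet a heightened civil standard (weight exceeds 69): on (d) the weight is 71, > 69, so (d) meets the standard.
  Stage 2 carried; the final stage is satisfied.
Every stage carried; the agency prevails.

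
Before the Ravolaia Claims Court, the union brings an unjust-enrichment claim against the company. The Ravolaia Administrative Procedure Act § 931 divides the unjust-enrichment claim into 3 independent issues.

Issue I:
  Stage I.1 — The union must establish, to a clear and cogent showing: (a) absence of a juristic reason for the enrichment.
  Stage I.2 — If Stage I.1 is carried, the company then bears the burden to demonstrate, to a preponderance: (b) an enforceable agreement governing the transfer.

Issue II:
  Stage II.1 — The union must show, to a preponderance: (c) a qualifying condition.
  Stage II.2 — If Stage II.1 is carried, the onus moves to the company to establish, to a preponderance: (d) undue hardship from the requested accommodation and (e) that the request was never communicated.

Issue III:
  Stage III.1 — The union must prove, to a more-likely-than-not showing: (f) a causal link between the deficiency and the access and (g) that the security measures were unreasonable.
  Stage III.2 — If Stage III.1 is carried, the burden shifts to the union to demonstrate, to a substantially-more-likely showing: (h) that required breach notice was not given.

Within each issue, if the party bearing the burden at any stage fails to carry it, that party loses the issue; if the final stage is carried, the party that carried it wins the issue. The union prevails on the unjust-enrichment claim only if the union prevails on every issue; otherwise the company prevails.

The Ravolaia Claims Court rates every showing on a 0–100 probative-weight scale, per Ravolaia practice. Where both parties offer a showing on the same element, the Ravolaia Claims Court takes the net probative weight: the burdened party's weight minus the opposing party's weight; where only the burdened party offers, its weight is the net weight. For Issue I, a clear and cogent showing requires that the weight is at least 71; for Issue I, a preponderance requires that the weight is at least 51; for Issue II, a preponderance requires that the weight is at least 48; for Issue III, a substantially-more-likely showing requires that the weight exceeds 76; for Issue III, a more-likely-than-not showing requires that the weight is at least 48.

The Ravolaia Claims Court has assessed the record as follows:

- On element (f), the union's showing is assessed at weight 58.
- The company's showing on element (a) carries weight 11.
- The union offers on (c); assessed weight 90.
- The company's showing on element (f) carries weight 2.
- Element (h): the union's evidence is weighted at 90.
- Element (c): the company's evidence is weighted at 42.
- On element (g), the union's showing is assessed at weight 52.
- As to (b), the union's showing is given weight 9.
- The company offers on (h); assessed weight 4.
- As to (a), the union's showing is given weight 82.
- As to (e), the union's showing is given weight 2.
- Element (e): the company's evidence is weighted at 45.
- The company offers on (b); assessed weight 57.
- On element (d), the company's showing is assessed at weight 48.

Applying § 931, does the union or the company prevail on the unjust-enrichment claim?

union

— Issue I —
At Stage I.1 the union must meet a clear and cogent showing (weight is at least 71): on (a) the weight is 82 less the opposing 11 gives net 71, which does reach 71, so (a) meets the standard.
  Stage I.1 is satisfied; the onus moves to the company.
At Stage I.2 the company must meet a preponderance (weight is at least 51): on (b) the weight is 57 less the opposing 9 gives net 48, which does not reach 51, so (b) does not meet the standard.
  Not every element is met, so the company fails to carry Stage I.2.
So the union prevails on this issue.
— Issue II —
Stage II.1 (union, a preponderance, weight is at least 48): (c) net 90−42=48 ≥ 48 — meets.
  Stage II.1 is satisfied; the onus moves to the company.
Stage II.2 (company, a preponderance, weight is at least 48): (d) 48 ≥ 48 — meets; (e) net 45−2=43 < 48 — fails.
  Not every element is met, so the company fails to carry Stage II.2.
The analysis ends at Stage II.2; the union prevails on this issue.
— Issue III —
At Stage III.1 the union must meet a more-likely-than-not showing (weight is at least 48): on (f) the weight is 58 less the opposing 2 gives net 56, ≥ 48, so (f) meets the standard; on (g) the weight is 52, ≥ 48, so (g) meets the standard.
  Stage III.1 is satisfied; the union continues to bear the burden.
At Stage III.2 the union must meet a substantially-more-likely showing (weight exceeds 76): on (h) the weight is 90 less the opposing 4 gives net 86, > 76, so (h) meets the standard.
  All elements met at the final stage.
With every stage satisfied, the union prevails on this issue.
Per-issue: Issue I → union; Issue II → union; Issue III → union. The union must prevail on every issue; overall, the union prevails.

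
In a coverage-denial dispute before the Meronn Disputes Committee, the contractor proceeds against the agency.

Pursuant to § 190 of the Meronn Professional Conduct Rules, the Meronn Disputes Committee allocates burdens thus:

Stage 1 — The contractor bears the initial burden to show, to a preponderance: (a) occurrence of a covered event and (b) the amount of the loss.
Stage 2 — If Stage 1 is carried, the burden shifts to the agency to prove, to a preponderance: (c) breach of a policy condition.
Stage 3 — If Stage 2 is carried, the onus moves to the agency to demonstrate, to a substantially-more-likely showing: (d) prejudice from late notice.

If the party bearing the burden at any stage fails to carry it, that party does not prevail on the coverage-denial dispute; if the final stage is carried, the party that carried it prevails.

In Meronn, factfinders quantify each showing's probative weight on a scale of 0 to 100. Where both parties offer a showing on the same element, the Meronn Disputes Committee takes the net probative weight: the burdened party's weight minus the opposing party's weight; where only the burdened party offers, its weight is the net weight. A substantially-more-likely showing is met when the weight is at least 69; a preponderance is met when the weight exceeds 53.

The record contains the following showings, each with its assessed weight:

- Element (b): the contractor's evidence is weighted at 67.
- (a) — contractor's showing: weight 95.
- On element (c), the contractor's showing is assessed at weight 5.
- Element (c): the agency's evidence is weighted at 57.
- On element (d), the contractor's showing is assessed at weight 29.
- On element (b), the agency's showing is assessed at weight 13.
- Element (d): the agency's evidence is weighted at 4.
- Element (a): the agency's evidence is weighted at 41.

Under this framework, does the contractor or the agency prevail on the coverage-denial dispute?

Stage 1 — burden on contractor; standard: a preponderance (weight exceeds 53).
    (a): 95 − 41 = 54 > 53 [met]
    (b): 67 − 13 = 54 > 53 [met]
  Stage 1 carried; the burden shifts to the agency.
Stage 2 — burden on agency; standard: a preponderance (weight exceeds 53).
    (c): 57 − 5 = 52 ≤ 53 [not met]
  The agency does not carry Stage 2.
So the contractor prevails.

contractor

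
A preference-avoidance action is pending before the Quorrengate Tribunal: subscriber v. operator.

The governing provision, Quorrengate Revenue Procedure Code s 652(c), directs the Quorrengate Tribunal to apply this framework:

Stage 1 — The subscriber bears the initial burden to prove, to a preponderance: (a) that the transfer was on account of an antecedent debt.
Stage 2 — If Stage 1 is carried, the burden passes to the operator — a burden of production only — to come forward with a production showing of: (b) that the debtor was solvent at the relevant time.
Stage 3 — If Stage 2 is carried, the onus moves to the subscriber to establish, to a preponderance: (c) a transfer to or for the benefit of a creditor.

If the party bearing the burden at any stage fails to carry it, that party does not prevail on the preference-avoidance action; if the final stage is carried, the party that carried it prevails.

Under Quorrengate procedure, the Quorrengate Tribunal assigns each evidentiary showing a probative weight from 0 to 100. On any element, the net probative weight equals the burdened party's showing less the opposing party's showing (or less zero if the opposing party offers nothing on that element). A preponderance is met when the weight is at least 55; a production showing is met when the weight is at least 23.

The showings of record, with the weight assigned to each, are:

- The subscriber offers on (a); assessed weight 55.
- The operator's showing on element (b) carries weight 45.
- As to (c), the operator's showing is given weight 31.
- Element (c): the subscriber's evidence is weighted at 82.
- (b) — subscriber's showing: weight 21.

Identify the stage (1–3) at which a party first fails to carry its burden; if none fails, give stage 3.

stage 3

Stage 1 (subscriber, a preponderance, weight is at least 55): (a) 55 ≥ 55 — meets.
  Stage 1 carried; the burden shifts to the operator.
Stage 2 (operator, a production showing, weight is at least 23): (b) net 45−21=24 ≥ 23 — meets.
  The operator carries Stage 2; the subscriber now bears the burden.
Stage 3 (subscriber, a preponderance, weight is at least 55): (c) net 82−31=51 < 55 — fails.
  Not every element is met, so the subscriber fails to carry Stage 3.
The operator prevails.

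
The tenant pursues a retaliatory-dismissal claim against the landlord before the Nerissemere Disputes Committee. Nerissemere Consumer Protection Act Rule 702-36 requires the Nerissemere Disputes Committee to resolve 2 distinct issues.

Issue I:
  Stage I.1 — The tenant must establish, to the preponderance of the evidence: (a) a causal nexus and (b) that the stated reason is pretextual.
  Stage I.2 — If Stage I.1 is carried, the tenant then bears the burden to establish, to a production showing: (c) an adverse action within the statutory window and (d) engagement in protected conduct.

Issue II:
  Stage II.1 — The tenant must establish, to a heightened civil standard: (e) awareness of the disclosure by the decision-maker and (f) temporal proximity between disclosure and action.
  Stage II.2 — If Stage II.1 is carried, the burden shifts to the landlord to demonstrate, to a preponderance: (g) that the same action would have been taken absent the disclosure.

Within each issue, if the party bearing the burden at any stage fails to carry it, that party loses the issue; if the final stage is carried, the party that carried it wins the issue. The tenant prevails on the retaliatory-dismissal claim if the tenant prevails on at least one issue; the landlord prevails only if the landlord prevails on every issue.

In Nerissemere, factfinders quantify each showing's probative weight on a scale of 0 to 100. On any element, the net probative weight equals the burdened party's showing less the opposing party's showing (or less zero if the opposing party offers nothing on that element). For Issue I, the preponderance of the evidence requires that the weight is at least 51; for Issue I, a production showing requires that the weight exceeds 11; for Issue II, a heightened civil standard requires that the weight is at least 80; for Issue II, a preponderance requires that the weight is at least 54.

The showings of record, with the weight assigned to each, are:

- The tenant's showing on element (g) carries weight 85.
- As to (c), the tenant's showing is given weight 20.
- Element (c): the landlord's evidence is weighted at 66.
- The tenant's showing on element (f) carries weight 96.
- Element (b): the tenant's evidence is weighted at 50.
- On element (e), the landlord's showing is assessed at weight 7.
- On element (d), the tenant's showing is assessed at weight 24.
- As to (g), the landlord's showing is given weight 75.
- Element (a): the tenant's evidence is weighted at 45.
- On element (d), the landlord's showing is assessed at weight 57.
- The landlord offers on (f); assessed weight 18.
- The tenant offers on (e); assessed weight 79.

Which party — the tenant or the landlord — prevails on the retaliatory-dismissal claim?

landlord

— Issue I —
At Stage I.1 the tenant must meet the preponderance of the evidence (weight is at least 51): on (a) the weight is 45, < 51, so (a) does not meet the standard; on (b) the weight is 50, which does not reach 51, so (b) does not meet the standard.
  Stage I.1 not carried; the tenant fails its burden.
The landlord prevails on this issue.
— Issue II —
Stage II.1 (tenant, a heightened civil standard, weight is at least 80): (e) net 79−7=72 < 80 — fails; (f) net 96−18=78 < 80 — fails.
  Stage II.1 not carried; the tenant fails its burden.
The landlord prevails on this issue.
Per-issue: Issue I → landlord; Issue II → landlord. The tenant must prevail on at least one issue; overall, the landlord prevails.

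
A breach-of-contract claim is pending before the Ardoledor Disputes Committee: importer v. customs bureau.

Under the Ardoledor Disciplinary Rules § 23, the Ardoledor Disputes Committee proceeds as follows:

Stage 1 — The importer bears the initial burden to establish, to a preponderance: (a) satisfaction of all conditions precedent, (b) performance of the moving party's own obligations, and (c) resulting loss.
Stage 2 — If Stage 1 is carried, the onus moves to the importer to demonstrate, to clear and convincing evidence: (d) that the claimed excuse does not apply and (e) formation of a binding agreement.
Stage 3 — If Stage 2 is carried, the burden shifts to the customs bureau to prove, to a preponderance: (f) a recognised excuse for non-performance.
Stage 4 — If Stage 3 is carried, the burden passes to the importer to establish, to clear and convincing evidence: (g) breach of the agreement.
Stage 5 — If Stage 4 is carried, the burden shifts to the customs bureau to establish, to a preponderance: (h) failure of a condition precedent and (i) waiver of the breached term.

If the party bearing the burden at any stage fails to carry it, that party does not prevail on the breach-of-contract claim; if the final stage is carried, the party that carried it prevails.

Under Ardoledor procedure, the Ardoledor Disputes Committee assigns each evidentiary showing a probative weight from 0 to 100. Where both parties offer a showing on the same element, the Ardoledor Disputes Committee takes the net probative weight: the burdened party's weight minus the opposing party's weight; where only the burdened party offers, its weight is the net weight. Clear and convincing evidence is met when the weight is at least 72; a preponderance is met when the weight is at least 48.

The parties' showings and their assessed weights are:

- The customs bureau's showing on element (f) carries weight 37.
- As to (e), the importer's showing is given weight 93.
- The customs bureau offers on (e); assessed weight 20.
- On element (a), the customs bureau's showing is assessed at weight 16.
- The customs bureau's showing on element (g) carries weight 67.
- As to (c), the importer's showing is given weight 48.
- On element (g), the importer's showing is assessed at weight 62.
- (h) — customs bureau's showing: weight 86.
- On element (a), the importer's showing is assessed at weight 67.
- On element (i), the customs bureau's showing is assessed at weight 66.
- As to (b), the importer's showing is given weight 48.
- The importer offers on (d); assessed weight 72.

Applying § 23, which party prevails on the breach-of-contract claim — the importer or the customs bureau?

importer

Stage 1 — burden on importer; standard: a preponderance (weight is at least 48).
    (a): 67 − 16 = 51 ≥ 48 [met]
    (b): 48 ≥ 48 [met]
    (c): 48 ≥ 48 [met]
  Stage 1 carried; the burden remains with the importer.
Stage 2 — burden on importer; standard: clear and convincing evidence (weight is at least 72).
    (d): 72 ≥ 72 [met]
    (e): 93 − 20 = 73 ≥ 72 [met]
  Stage 2 is satisfied; the onus moves to the customs bureau.
Stage 3 — burden on customs bureau; standard: a preponderance (weight is at least 48).
    (f): 37 < 48 [not met]
  Not every element is met, so the customs bureau fails to carry Stage 3.
So the importer prevails.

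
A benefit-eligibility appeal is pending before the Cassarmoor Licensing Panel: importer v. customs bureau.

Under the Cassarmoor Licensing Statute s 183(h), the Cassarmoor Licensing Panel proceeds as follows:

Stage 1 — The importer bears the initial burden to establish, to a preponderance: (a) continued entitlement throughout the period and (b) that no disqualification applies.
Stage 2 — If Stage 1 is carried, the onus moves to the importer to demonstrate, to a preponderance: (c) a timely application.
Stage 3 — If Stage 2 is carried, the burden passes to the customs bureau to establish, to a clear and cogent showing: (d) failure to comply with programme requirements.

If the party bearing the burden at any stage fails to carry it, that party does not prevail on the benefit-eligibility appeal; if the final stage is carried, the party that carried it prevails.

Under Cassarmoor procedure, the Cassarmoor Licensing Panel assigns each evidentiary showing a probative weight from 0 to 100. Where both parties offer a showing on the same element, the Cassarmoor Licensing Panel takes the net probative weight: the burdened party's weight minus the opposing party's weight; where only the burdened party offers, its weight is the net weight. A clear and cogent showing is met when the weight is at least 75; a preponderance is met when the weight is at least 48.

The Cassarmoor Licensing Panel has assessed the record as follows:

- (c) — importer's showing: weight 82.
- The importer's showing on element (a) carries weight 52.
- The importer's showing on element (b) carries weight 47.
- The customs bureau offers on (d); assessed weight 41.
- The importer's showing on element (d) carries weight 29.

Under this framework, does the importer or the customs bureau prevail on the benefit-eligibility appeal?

customs bureau

Stage 1 (importer, a preponderance, weight is at least 48): (a) 52 ≥ 48 — meets; (b) 47 < 48 — fails.
  The importer does not carry Stage 1.
The customs bureau prevails.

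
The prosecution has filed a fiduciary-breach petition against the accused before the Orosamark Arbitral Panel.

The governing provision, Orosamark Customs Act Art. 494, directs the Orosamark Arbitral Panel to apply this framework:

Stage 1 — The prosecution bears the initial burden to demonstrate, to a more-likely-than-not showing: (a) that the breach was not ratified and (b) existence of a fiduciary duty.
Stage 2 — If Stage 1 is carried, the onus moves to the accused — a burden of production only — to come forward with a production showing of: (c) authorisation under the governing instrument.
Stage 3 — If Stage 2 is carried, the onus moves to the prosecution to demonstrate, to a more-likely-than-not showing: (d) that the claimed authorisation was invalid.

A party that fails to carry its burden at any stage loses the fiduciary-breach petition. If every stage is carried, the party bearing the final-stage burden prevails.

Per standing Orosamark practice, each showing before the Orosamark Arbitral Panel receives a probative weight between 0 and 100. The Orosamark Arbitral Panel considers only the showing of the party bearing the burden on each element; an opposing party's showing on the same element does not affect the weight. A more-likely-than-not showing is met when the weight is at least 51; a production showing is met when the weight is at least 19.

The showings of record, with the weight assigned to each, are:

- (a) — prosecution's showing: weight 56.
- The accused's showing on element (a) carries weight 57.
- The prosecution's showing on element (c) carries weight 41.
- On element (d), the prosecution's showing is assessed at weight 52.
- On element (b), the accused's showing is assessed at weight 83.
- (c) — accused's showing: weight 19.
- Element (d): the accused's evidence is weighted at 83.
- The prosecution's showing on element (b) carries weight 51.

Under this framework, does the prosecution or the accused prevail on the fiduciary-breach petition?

prosecution

Stage 1 (prosecution, a more-likely-than-not showing, weight is at least 51): (a) 56 (accused's 57 disregarded) ≥ 51 — meets; (b) 51 (accused's 83 disregarded) ≥ 51 — meets.
  All elements met. The burden passes to the accused.
Stage 2 (accused, a production showing, weight is at least 19): (c) 19 (prosecution's 41 disregarded) ≥ 19 — meets.
  All elements met. The burden passes to the prosecution.
Stage 3 (prosecution, a more-likely-than-not showing, weight is at least 51): (d) 52 (accused's 83 disregarded) ≥ 51 — meets.
  All elements met at the final stage.
With every stage satisfied, the prosecution prevails.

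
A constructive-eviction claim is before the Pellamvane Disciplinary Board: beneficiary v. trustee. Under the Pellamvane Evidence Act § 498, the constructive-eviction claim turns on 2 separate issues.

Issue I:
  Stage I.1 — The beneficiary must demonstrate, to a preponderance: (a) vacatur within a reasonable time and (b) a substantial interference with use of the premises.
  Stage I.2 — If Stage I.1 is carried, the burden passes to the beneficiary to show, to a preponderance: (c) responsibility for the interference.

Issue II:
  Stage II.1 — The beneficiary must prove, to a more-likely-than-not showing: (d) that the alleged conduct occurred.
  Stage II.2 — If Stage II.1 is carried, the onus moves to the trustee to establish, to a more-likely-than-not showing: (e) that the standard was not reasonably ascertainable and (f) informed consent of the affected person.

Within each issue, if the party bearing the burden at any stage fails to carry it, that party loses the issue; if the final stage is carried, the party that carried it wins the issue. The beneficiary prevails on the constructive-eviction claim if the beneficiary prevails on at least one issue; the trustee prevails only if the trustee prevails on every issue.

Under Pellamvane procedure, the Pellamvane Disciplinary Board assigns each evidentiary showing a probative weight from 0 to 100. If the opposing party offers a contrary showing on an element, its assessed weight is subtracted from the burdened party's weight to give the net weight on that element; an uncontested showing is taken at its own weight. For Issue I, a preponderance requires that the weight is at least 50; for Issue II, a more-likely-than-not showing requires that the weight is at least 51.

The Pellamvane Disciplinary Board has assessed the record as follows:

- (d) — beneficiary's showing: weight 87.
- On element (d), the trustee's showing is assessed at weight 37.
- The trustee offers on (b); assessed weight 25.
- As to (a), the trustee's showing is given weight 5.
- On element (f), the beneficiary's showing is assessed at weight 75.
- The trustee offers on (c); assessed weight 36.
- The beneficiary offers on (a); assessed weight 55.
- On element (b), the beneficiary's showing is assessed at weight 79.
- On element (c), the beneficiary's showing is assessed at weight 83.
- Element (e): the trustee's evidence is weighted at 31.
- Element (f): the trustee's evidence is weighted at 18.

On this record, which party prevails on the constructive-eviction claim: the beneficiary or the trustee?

— Issue I —
Stage I.1 (beneficiary, a preponderance, weight is at least 50): (a) net 55−5=50 ≥ 50 — meets; (b) net 79−25=54 ≥ 50 — meets.
  All elements met. The beneficiary retains the burden for Stage I.2.
Stage I.2 (beneficiary, a preponderance, weight is at least 50): (c) net 83−36=47 < 50 — fails.
  Not every element is met, so the beneficiary fails to carry Stage I.2.
The trustee prevails on this issue.
— Issue II —
Stage II.1 — burden on beneficiary; standard: a more-likely-than-not showing (weight is at least 51).
    (d): 87 − 37 = 50 < 51 [not met]
  Not every element is met, so the beneficiary fails to carry Stage II.1.
So the trustee prevails on this issue.
Per-issue: Issue I → trustee; Issue II → trustee. The beneficiary must prevail on at least one issue; overall, the trustee prevails.

trustee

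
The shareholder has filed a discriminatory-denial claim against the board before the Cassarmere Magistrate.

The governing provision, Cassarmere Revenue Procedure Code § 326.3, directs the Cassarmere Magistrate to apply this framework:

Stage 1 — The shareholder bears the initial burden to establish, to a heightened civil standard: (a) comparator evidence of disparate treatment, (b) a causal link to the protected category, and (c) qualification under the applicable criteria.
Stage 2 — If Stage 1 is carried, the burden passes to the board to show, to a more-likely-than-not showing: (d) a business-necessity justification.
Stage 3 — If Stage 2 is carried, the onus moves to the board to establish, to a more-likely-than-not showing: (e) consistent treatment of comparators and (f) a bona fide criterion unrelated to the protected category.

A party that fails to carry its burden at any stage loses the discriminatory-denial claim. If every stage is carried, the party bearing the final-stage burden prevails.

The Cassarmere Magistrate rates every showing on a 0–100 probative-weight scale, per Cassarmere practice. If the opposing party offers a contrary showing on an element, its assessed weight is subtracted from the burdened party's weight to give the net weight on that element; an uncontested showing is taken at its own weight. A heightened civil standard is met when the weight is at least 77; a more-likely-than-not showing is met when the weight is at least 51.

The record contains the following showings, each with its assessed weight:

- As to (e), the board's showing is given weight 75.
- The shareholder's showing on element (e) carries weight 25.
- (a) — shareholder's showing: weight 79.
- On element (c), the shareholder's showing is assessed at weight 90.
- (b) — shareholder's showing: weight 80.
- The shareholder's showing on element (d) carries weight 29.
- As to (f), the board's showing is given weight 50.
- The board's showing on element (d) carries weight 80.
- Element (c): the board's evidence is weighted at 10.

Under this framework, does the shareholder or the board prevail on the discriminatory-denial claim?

Stage 1 — burden on shareholder; standard: a heightened civil standard (weight is at least 77).
    (a): 79 ≥ 77 [met]
    (b): 80 ≥ 77 [met]
    (c): 90 − 10 = 80 ≥ 77 [met]
  Stage 1 is satisfied; the onus moves to the board.
Stage 2 — burden on board; standard: a more-likely-than-not showing (weight is at least 51).
    (d): 80 − 29 = 51 ≥ 51 [met]
  All elements met. The board retains the burden for Stage 3.
Stage 3 — burden on board; standard: a more-likely-than-not showing (weight is at least 51).
    (e): 75 − 25 = 50 < 51 [not met]
    (f): 50 < 51 [not met]
  Not every element is met, so the board fails to carry Stage 3.
The analysis ends at Stage 3; the shareholder prevails.

shareholder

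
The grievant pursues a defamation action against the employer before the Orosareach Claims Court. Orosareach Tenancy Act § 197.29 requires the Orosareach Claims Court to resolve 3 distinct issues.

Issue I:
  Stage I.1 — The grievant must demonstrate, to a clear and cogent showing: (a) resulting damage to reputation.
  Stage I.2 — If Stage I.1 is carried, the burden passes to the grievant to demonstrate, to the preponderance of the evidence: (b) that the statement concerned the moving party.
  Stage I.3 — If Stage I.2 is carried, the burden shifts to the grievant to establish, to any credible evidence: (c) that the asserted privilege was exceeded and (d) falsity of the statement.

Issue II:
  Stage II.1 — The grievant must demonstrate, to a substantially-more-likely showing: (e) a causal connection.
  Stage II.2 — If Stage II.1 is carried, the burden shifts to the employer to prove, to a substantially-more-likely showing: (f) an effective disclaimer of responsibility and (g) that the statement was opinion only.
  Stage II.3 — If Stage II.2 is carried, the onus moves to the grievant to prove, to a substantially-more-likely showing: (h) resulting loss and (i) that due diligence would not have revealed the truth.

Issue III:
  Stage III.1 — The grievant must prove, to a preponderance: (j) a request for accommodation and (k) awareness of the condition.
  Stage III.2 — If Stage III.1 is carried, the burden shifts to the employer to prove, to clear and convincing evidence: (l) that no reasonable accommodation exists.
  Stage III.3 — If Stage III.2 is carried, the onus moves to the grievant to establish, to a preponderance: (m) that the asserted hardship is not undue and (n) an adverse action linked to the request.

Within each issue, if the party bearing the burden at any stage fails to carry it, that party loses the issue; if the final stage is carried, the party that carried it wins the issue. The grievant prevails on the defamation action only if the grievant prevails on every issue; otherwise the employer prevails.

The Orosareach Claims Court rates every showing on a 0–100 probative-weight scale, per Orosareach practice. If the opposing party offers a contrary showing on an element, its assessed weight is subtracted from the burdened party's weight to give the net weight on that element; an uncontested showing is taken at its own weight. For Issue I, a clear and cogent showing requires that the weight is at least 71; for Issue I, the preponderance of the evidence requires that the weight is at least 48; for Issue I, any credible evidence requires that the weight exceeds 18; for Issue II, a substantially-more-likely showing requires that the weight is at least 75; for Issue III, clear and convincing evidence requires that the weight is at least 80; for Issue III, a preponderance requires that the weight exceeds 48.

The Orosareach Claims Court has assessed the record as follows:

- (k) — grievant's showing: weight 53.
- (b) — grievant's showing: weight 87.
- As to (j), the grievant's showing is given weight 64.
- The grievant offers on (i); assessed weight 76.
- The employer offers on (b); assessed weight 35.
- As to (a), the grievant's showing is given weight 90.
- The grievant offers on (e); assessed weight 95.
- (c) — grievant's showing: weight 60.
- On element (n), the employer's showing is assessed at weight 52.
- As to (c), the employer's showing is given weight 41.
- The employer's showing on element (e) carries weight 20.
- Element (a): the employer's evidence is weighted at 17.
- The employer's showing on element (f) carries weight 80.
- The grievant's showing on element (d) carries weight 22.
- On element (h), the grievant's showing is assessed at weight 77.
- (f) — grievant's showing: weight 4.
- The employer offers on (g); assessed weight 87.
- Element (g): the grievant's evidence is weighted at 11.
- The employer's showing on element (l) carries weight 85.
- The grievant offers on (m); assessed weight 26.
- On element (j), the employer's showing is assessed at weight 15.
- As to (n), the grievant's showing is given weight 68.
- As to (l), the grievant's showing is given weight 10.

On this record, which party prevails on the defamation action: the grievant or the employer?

— Issue I —
At Stage I.1 the grievant must meet a clear and cogent showing (weight is at least 71): on (a) the weight is 90 less the opposing 17 gives net 73, which does reach 71, so (a) meets the standard.
  All elements met. The grievant retains the burden for Stage I.2.
At Stage I.2 the grievant must meet the preponderance of the evidence (weight is at least 48): on (b) the weight is 87 less the opposing 35 gives net 52, ≥ 48, so (b) meets the standard.
  Stage I.2 is satisfied; the grievant continues to bear the burden.
At Stage I.3 the grievant must meet any credible evidence (weight exceeds 18): on (c) the weight is 60 less the opposing 41 gives net 19, > 18, so (c) meets the standard; on (d) the weight is 22, > 18, so (d) meets the standard.
  All elements met at the final stage.
All stages carried — the grievant prevails on this issue.
— Issue II —
Stage II.1 — burden on grievant; standard: a substantially-more-likely showing (weight is at least 75).
    (e): 95 − 20 = 75 ≥ 75 [met]
  Stage II.1 is satisfied; the onus moves to the employer.
Stage II.2 — burden on employer; standard: a substantially-more-likely showing (weight is at least 75).
    (f): 80 − 4 = 76 ≥ 75 [met]
    (g): 87 − 11 = 76 ≥ 75 [met]
  Stage II.2 is satisfied; the onus moves to the grievant.
Stage II.3 — burden on grievant; standard: a substantially-more-likely showing (weight is at least 75).
    (h): 77 ≥ 75 [met]
    (i): 76 ≥ 75 [met]
  Stage II.3 carried; the final stage is satisfied.
All stages carried — the grievant prevails on this issue.
— Issue III —
Stage III.1 — burden on grievant; standard: a preponderance (weight exceeds 48).
    (j): 64 − 15 = 49 > 48 [met]
    (k): 53 > 48 [met]
  Stage III.1 carried; the burden shifts to the employer.
Stage III.2 — burden on employer; standard: clear and convincing evidence (weight is at least 80).
    (l): 85 − 10 = 75 < 80 [not met]
  Not every element is met, so the employer fails to carry Stage III.2.
The analysis ends at Stage III.2; the grievant prevails on this issue.
Per-issue: Issue I → grievant; Issue II → grievant; Issue III → grievant. The grievant must prevail on every issue; overall, the grievant prevails.

grievant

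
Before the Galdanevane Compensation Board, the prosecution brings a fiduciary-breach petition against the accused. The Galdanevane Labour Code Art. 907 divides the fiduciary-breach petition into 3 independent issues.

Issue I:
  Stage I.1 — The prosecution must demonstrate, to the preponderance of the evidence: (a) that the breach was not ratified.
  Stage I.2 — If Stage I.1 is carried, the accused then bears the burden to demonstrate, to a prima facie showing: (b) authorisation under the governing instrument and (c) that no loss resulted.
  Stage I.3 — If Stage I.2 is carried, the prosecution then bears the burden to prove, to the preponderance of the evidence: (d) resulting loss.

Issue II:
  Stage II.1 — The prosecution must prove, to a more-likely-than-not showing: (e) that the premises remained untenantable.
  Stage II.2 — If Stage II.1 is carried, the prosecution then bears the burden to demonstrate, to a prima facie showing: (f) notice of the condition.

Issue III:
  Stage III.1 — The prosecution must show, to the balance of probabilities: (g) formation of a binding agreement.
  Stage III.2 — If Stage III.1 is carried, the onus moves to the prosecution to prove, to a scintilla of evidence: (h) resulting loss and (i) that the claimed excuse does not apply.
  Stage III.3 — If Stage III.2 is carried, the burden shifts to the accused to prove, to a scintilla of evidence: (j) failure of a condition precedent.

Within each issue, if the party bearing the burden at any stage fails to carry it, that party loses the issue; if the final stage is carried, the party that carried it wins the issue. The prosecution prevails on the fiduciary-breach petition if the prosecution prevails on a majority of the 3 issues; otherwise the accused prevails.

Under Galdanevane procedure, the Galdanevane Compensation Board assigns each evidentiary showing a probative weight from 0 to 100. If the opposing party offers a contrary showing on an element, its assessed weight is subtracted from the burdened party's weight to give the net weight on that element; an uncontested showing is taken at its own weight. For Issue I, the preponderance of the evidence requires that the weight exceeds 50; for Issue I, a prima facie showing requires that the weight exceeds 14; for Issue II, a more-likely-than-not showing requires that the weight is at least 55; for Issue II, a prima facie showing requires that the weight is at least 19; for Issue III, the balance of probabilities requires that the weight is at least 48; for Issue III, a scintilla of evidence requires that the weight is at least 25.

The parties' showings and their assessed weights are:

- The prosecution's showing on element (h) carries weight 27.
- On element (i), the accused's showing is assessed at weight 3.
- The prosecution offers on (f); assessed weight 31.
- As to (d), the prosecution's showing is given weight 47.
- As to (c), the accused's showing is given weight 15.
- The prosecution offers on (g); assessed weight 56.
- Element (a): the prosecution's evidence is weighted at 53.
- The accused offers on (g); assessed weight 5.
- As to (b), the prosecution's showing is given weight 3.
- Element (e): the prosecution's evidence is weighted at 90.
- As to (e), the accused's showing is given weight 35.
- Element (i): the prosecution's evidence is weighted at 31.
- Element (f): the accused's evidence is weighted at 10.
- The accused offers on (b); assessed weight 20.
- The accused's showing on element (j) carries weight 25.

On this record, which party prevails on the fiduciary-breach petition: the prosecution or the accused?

accused

— Issue I —
At Stage I.1 the prosecution must meet the preponderance of the evidence (weight exceeds 50): on (a) the weight is 53, which does exceed 50, so (a) meets the standard.
  The prosecution carries Stage I.1; the accused now bears the burden.
At Stage I.2 the accused must meet a prima facie showing (weight exceeds 14): on (b) the weight is 20 less the opposing 3 gives net 17, > 14, so (b) meets the standard; on (c) the weight is 15, > 14, so (c) meets the standard.
  Stage I.2 is satisfied; the onus moves to the prosecution.
At Stage I.3 the prosecution must meet the preponderance of the evidence (weight exceeds 50): on (d) the weight is 47, ≤ 50, so (d) does not meet the standard.
  Stage I.3 not carried; the prosecution fails its burden.
The analysis ends at Stage I.3; the accused prevails on this issue.
— Issue II —
Stage II.1 (prosecution, a more-likely-than-not showing, weight is at least 55): (e) net 90−35=55 ≥ 55 — meets.
  Stage II.1 carried; the burden remains with the prosecution.
Stage II.2 (prosecution, a prima facie showing, weight is at least 19): (f) net 31−10=21 ≥ 19 — meets.
  Stage II.2 carried; the final stage is satisfied.
With every stage satisfied, the prosecution prevails on this issue.
— Issue III —
At Stage III.1 the prosecution must meet the balance of probabilities (weight is at least 48): on (g) the weight is 56 less the opposing 5 gives net 51, which does reach 48, so (g) meets the standard.
  All elements met. The prosecution retains the burden for Stage III.2.
At Stage III.2 the prosecution must meet a scintilla of evidence (weight is at least 25): on (h) the weight is 27, ≥ 25, so (h) meets the standard; on (i) the weight is 31 less the opposing 3 gives net 28, which does reach 25, so (i) meets the standard.
  All elements met. The burden passes to the accused.
At Stage III.3 the accused must meet a scintilla of evidence (weight is at least 25): on (j) the weight is 25, ≥ 25, so (j) meets the standard.
  All elements met at the final stage.
All stages carried — the accused prevails on this issue.
Per-issue: Issue I → accused; Issue II → prosecution; Issue III → accused. The prosecution must prevail on a majority of issues; overall, the accused prevails.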